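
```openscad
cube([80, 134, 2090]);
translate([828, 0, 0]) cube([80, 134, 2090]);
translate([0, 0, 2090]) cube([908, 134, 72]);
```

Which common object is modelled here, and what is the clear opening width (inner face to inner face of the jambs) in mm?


A door frame. The clear opening width is 748 mm.

Two 2090 mm tall posts with a header on top — a door frame. The left jamb is 80 mm wide at x = 0; the right jamb starts at x = 828. The clear opening is 828 − 80 = 748 mm.


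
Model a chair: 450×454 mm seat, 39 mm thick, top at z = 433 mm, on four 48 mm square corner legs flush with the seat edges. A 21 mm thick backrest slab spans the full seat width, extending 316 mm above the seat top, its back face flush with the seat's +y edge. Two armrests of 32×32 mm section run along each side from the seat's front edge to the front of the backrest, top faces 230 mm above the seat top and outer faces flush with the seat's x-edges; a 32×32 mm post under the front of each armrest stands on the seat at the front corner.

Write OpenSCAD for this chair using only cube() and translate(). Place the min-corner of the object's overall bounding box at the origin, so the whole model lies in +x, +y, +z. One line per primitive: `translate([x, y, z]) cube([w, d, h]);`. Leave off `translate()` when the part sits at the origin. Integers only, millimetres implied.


translate([0, 0, 394]) cube([450, 454, 39]);
cube([48, 48, 394]);
translate([402, 0, 0]) cube([48, 48, 394]);
translate([0, 406, 0]) cube([48, 48, 394]);
translate([402, 406, 0]) cube([48, 48, 394]);
translate([0, 433, 433]) cube([450, 21, 316]);
translate([0, 0, 631]) cube([32, 433, 32]);
translate([418, 0, 631]) cube([32, 433, 32]);
translate([0, 0, 433]) cube([32, 32, 198]);
translate([418, 0, 433]) cube([32, 32, 198]);


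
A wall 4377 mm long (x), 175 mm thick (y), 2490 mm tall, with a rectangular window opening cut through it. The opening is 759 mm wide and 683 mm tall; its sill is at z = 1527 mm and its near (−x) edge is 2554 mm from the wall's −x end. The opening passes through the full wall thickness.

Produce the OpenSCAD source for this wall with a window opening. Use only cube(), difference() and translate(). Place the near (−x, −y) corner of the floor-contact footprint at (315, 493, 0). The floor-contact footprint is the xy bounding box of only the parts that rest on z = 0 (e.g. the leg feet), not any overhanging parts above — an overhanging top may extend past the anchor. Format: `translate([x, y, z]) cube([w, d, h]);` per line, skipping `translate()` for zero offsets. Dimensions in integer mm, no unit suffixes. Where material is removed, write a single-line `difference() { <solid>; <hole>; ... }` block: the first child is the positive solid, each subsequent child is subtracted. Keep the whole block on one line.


difference() { translate([315, 493, 0]) cube([4377, 175, 2490]); translate([2869, 493, 1527]) cube([759, 175, 683]); }


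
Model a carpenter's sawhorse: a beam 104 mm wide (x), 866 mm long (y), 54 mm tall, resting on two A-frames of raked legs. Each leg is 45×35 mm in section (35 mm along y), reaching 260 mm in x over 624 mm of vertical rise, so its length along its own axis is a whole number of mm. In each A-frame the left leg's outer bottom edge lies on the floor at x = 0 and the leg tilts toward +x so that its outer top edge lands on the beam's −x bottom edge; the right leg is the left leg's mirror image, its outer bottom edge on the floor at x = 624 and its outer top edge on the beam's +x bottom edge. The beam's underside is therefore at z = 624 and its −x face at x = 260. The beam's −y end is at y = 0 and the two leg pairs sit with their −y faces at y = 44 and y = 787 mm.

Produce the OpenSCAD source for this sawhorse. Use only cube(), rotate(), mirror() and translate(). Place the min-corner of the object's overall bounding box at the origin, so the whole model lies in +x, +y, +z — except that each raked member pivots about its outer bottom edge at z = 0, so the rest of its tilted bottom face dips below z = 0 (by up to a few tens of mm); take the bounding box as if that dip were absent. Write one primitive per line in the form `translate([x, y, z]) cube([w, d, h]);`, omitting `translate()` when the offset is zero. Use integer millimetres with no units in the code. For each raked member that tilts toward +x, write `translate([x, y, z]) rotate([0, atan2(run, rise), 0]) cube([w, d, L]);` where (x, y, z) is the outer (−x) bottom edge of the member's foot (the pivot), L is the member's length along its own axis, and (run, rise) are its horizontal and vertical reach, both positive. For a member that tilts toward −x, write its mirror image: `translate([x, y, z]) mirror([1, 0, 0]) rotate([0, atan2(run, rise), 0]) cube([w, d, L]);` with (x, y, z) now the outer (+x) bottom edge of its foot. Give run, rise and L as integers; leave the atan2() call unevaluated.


translate([260, 0, 624]) cube([104, 866, 54]);
translate([0, 44, 0]) rotate([0, atan2(260, 624), 0]) cube([45, 35, 676]);
translate([624, 44, 0]) mirror([1, 0, 0]) rotate([0, atan2(260, 624), 0]) cube([45, 35, 676]);
translate([0, 787, 0]) rotate([0, atan2(260, 624), 0]) cube([45, 35, 676]);
translate([624, 787, 0]) mirror([1, 0, 0]) rotate([0, atan2(260, 624), 0]) cube([45, 35, 676]);


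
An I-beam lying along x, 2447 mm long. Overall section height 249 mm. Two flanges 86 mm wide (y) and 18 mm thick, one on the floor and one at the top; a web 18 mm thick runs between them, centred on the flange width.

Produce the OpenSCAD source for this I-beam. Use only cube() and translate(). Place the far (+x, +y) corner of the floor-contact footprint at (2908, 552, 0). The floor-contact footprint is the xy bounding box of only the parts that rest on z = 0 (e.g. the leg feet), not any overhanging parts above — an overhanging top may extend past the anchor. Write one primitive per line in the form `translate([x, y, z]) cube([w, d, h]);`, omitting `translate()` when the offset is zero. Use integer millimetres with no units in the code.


translate([461, 466, 0]) cube([2447, 86, 18]);
translate([461, 500, 18]) cube([2447, 18, 213]);
translate([461, 466, 231]) cube([2447, 86, 18]);


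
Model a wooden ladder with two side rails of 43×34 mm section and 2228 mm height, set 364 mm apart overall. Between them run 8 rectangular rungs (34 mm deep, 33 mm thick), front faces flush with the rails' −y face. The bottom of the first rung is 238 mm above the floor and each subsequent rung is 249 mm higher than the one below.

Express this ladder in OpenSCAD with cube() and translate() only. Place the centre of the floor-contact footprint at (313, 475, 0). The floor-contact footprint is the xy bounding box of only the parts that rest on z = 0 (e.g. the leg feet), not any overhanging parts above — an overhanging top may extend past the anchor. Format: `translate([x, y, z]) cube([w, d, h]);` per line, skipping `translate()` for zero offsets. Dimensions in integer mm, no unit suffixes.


// rung span = 364 - 2*43 = 278
// rung[k] z = 238 + k*249
translate([131, 458, 0]) cube([43, 34, 2228]);
translate([452, 458, 0]) cube([43, 34, 2228]);
translate([174, 458, 238]) cube([278, 34, 33]);
translate([174, 458, 487]) cube([278, 34, 33]);
translate([174, 458, 736]) cube([278, 34, 33]);
translate([174, 458, 985]) cube([278, 34, 33]);
translate([174, 458, 1234]) cube([278, 34, 33]);
translate([174, 458, 1483]) cube([278, 34, 33]);
translate([174, 458, 1732]) cube([278, 34, 33]);
translate([174, 458, 1981]) cube([278, 34, 33]);


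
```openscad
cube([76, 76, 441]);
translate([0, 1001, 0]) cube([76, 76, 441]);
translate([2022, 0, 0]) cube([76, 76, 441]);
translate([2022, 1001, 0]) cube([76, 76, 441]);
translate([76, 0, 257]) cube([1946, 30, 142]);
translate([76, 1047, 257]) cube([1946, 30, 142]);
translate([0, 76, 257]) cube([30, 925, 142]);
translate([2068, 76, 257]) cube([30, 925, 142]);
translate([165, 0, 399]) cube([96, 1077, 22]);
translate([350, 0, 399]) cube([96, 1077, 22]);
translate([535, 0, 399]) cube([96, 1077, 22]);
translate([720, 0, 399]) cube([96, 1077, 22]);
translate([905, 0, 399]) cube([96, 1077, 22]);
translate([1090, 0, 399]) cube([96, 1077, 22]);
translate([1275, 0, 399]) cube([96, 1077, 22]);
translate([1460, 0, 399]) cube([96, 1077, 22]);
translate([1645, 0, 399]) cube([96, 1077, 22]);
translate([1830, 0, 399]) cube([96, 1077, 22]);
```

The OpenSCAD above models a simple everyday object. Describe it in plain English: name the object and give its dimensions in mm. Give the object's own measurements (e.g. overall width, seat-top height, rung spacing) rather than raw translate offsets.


A bed frame 2098 mm long (x) by 1077 mm wide (y). Four 76×76 mm corner posts, 441 mm tall, at the corners of the footprint. Four rails of 30 mm thickness and 142 mm height run between adjacent posts with their undersides at z = 257 mm, their outer faces flush with the outside of the frame (the two x-running rails run between the posts' inner faces; the two y-running rails run between the posts' inner faces). 10 slats, each 96 mm wide (x) and 22 mm thick, lie across the top of the two x-running rails, running the full 1077 mm width of the frame in y; along x they sit between the end posts with a 89 mm gap after the −x posts and between neighbouring slats, leaving 96 mm before the +x posts.


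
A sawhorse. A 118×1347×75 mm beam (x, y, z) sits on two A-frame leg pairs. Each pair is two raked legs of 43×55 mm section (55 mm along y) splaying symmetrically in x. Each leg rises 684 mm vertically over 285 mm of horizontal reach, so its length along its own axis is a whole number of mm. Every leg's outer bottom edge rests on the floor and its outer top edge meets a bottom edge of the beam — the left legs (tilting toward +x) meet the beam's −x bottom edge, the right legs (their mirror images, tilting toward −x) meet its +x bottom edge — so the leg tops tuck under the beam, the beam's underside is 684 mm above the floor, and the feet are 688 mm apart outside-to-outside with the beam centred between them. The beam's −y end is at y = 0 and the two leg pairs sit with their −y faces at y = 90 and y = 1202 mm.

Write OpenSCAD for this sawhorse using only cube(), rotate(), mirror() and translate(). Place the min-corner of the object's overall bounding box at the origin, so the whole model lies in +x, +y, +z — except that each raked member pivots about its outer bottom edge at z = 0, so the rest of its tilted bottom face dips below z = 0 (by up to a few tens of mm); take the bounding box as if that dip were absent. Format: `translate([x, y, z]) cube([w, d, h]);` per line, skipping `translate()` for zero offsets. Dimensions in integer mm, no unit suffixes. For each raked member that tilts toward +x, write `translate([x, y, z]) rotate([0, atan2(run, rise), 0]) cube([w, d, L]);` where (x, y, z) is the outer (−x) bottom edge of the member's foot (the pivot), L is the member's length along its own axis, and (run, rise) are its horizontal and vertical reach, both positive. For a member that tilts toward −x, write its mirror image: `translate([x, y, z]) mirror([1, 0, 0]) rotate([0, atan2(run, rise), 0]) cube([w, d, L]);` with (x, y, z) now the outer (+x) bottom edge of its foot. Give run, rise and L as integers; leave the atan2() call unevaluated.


// leg length = √(285² + 684²) = 741
// right-leg outer foot x = 2·285 + 118 = 688
// beam min-corner = (285, 0, 684)
translate([285, 0, 684]) cube([118, 1347, 75]);
translate([0, 90, 0]) rotate([0, atan2(285, 684), 0]) cube([43, 55, 741]);
translate([688, 90, 0]) mirror([1, 0, 0]) rotate([0, atan2(285, 684), 0]) cube([43, 55, 741]);
translate([0, 1202, 0]) rotate([0, atan2(285, 684), 0]) cube([43, 55, 741]);
translate([688, 1202, 0]) mirror([1, 0, 0]) rotate([0, atan2(285, 684), 0]) cube([43, 55, 741]);


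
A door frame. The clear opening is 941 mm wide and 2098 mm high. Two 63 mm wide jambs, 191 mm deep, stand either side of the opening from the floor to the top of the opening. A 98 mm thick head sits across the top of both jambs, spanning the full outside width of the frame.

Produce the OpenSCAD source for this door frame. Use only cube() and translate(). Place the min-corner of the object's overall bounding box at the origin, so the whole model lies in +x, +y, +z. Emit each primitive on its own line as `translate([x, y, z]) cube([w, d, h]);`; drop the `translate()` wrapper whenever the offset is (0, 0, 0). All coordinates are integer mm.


cube([63, 191, 2098]);
translate([1004, 0, 0]) cube([63, 191, 2098]);
translate([0, 0, 2098]) cube([1067, 191, 98]);


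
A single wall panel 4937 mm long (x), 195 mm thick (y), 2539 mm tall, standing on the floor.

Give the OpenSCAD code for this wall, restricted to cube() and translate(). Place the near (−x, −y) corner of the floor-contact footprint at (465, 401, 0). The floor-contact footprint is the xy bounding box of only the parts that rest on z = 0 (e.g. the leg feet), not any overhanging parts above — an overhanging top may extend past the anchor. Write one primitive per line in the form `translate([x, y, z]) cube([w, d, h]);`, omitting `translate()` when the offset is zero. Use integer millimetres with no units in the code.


translate([465, 401, 0]) cube([4937, 195, 2539]);


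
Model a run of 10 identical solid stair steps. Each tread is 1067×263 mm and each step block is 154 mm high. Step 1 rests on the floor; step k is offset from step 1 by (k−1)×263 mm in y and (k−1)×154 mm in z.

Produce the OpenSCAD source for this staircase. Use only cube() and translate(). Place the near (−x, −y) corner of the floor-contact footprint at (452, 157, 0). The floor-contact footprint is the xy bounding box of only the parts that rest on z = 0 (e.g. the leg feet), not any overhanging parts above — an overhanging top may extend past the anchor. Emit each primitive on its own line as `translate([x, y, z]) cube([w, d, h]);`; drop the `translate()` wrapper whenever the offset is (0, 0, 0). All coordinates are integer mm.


translate([452, 157, 0]) cube([1067, 263, 154]);
translate([452, 420, 154]) cube([1067, 263, 154]);
translate([452, 683, 308]) cube([1067, 263, 154]);
translate([452, 946, 462]) cube([1067, 263, 154]);
translate([452, 1209, 616]) cube([1067, 263, 154]);
translate([452, 1472, 770]) cube([1067, 263, 154]);
translate([452, 1735, 924]) cube([1067, 263, 154]);
translate([452, 1998, 1078]) cube([1067, 263, 154]);
translate([452, 2261, 1232]) cube([1067, 263, 154]);
translate([452, 2524, 1386]) cube([1067, 263, 154]);


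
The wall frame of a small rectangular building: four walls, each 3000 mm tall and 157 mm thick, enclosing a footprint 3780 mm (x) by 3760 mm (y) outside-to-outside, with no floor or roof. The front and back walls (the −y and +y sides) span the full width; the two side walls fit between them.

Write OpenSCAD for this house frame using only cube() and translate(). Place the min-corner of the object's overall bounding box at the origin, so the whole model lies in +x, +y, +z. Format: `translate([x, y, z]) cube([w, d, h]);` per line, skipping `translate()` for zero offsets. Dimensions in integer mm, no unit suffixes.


cube([3780, 157, 3000]);
translate([0, 3603, 0]) cube([3780, 157, 3000]);
translate([0, 157, 0]) cube([157, 3446, 3000]);
translate([3623, 157, 0]) cube([157, 3446, 3000]);


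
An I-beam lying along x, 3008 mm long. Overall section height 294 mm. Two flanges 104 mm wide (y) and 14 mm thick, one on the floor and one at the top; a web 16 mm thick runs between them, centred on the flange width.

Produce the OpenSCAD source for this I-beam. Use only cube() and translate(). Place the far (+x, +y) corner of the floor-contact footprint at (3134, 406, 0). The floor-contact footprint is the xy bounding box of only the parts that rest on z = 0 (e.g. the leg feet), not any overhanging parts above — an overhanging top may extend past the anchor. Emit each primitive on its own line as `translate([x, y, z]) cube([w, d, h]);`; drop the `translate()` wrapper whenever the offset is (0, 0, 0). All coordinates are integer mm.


translate([126, 302, 0]) cube([3008, 104, 14]);
translate([126, 346, 14]) cube([3008, 16, 266]);
translate([126, 302, 280]) cube([3008, 104, 14]);


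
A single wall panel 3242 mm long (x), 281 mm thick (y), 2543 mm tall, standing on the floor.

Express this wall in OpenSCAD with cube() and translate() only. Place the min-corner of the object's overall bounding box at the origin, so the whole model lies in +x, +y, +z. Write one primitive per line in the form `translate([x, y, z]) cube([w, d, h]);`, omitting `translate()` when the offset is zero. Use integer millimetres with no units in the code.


cube([3242, 281, 2543]);


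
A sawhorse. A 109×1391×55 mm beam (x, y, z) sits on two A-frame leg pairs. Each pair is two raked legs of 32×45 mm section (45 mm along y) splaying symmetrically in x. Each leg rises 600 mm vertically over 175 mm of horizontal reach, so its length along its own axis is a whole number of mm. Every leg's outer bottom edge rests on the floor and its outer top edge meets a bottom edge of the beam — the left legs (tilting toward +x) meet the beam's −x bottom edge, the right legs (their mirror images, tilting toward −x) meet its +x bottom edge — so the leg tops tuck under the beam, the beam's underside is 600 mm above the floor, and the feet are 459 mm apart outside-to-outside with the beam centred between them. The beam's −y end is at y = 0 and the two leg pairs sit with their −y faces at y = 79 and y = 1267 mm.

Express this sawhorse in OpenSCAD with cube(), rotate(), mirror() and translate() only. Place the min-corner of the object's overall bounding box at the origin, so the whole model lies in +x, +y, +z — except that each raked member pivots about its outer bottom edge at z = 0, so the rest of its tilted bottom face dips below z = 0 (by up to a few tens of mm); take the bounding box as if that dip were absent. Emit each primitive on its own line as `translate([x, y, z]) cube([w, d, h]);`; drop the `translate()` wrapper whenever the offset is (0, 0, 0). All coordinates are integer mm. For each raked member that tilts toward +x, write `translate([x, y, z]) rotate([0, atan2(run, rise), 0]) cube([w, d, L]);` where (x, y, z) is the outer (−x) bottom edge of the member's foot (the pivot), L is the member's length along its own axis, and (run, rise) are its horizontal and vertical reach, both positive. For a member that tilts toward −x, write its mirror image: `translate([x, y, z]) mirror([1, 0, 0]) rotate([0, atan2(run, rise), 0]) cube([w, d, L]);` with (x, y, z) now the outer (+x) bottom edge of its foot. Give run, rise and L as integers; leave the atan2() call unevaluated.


translate([175, 0, 600]) cube([109, 1391, 55]);
translate([0, 79, 0]) rotate([0, atan2(175, 600), 0]) cube([32, 45, 625]);
translate([459, 79, 0]) mirror([1, 0, 0]) rotate([0, atan2(175, 600), 0]) cube([32, 45, 625]);
translate([0, 1267, 0]) rotate([0, atan2(175, 600), 0]) cube([32, 45, 625]);
translate([459, 1267, 0]) mirror([1, 0, 0]) rotate([0, atan2(175, 600), 0]) cube([32, 45, 625]);


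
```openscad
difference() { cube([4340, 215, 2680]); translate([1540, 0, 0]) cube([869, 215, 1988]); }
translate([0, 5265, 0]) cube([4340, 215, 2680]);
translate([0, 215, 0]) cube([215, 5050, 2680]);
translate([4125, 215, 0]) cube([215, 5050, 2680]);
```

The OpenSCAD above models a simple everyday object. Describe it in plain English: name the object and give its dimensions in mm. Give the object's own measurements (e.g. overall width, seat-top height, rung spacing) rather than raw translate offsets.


A single room: four walls, each 2680 mm tall and 215 mm thick, enclosing an outside footprint 4340×5480 mm (x × y), no floor or roof. The front and back walls (−y and +y sides) run the full x-width; the side walls fit between their inner faces. A door opening 869 mm wide and 1988 mm tall is cut through the front wall from the floor up, its −x edge 1540 mm from the wall's −x end.


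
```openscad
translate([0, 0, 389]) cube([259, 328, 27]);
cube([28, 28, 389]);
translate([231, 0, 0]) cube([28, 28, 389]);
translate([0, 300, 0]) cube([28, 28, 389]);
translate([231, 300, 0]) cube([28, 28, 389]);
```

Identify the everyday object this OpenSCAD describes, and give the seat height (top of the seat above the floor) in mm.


A stool. The seat height is 416 mm.

A 259×328×27 slab at z = 389 on four corner posts — a stool. The seat top is 389 + 27 = 416 mm.


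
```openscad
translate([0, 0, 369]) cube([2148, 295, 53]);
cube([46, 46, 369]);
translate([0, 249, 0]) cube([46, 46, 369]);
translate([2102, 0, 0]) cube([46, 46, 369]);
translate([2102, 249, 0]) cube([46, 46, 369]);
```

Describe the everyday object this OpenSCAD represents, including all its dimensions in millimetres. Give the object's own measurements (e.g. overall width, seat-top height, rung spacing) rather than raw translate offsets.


A bench: a 2148×295 mm seat slab, 53 mm thick, top at z = 422 mm, on four 46×46 mm square legs flush with the seat corners and standing on z = 0.


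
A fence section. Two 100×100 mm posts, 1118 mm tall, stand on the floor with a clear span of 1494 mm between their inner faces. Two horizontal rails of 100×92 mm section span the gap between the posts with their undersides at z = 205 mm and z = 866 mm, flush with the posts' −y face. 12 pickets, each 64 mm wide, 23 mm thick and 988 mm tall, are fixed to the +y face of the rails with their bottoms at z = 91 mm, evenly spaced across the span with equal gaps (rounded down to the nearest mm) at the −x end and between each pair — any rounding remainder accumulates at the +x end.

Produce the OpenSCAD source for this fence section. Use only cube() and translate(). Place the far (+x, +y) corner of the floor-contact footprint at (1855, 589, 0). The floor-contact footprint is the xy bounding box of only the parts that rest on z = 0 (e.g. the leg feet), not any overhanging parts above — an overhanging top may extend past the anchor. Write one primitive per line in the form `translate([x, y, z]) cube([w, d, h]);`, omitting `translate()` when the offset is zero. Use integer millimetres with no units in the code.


translate([161, 489, 0]) cube([100, 100, 1118]);
translate([1755, 489, 0]) cube([100, 100, 1118]);
translate([261, 489, 205]) cube([1494, 100, 92]);
translate([261, 489, 866]) cube([1494, 100, 92]);
translate([316, 589, 91]) cube([64, 23, 988]);
translate([435, 589, 91]) cube([64, 23, 988]);
translate([554, 589, 91]) cube([64, 23, 988]);
translate([673, 589, 91]) cube([64, 23, 988]);
translate([792, 589, 91]) cube([64, 23, 988]);
translate([911, 589, 91]) cube([64, 23, 988]);
translate([1030, 589, 91]) cube([64, 23, 988]);
translate([1149, 589, 91]) cube([64, 23, 988]);
translate([1268, 589, 91]) cube([64, 23, 988]);
translate([1387, 589, 91]) cube([64, 23, 988]);
translate([1506, 589, 91]) cube([64, 23, 988]);
translate([1625, 589, 91]) cube([64, 23, 988]);


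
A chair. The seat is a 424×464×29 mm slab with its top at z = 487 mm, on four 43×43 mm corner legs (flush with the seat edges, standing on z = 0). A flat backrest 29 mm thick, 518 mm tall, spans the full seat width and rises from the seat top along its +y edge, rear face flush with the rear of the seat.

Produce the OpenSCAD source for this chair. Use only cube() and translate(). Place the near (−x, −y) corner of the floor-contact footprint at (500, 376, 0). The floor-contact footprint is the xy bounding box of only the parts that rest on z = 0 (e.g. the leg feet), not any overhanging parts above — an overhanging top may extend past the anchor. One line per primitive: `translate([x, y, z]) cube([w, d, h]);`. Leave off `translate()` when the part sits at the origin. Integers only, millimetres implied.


translate([500, 376, 458]) cube([424, 464, 29]);
translate([500, 376, 0]) cube([43, 43, 458]);
translate([881, 376, 0]) cube([43, 43, 458]);
translate([500, 797, 0]) cube([43, 43, 458]);
translate([881, 797, 0]) cube([43, 43, 458]);
translate([500, 811, 487]) cube([424, 29, 518]);


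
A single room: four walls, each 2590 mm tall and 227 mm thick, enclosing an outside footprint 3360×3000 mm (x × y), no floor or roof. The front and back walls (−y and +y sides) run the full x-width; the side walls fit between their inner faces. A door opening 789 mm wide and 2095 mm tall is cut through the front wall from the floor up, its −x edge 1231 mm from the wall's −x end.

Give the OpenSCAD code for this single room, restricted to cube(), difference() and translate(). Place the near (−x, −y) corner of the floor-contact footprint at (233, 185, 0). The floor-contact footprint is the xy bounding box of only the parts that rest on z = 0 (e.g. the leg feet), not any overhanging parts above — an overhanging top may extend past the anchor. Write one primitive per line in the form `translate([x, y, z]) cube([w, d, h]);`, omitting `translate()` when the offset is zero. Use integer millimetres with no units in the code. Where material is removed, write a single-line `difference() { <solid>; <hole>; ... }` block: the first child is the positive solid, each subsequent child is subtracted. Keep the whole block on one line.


difference() { translate([233, 185, 0]) cube([3360, 227, 2590]); translate([1464, 185, 0]) cube([789, 227, 2095]); }
translate([233, 2958, 0]) cube([3360, 227, 2590]);
translate([233, 412, 0]) cube([227, 2546, 2590]);
translate([3366, 412, 0]) cube([227, 2546, 2590]);


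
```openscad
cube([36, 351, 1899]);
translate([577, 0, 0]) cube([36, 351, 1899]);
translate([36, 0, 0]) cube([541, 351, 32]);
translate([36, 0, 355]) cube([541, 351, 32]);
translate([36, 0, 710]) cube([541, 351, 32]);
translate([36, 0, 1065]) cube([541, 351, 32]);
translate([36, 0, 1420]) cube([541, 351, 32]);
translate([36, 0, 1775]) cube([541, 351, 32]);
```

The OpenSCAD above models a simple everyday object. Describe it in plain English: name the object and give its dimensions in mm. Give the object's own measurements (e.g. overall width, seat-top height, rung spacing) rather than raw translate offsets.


An open bookshelf. Two side panels, each 36 mm thick, 351 mm deep and 1899 mm tall, stand 613 mm apart (outside-to-outside). Between them sit 6 shelves, each 32 mm thick and 351 mm deep, spanning the full gap between the sides. The bottom shelf rests on the floor (its underside at z = 0) and the clear gap between one shelf's top and the next shelf's underside is 323 mm.


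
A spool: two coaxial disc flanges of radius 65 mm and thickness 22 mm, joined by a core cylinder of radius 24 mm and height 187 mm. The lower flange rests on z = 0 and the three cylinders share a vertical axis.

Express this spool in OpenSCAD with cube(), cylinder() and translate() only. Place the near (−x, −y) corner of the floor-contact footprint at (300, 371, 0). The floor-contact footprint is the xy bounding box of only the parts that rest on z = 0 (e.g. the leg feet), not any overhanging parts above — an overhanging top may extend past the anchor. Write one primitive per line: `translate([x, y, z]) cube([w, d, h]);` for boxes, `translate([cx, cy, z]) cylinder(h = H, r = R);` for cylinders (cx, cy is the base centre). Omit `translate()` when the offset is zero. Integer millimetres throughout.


translate([365, 436, 0]) cylinder(h = 22, r = 65);
translate([365, 436, 22]) cylinder(h = 187, r = 24);
translate([365, 436, 209]) cylinder(h = 22, r = 65);


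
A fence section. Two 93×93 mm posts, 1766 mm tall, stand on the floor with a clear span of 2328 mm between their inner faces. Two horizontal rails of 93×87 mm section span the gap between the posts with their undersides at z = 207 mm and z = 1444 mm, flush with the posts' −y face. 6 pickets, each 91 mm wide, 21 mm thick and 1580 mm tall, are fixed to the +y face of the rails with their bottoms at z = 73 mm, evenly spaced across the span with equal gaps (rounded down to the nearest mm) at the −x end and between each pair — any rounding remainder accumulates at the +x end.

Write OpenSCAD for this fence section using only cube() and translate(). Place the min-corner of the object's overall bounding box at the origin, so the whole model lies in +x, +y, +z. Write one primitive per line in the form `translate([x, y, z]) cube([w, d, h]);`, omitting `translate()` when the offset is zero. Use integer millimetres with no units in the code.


cube([93, 93, 1766]);
translate([2421, 0, 0]) cube([93, 93, 1766]);
translate([93, 0, 207]) cube([2328, 93, 87]);
translate([93, 0, 1444]) cube([2328, 93, 87]);
translate([347, 93, 73]) cube([91, 21, 1580]);
translate([692, 93, 73]) cube([91, 21, 1580]);
translate([1037, 93, 73]) cube([91, 21, 1580]);
translate([1382, 93, 73]) cube([91, 21, 1580]);
translate([1727, 93, 73]) cube([91, 21, 1580]);
translate([2072, 93, 73]) cube([91, 21, 1580]);


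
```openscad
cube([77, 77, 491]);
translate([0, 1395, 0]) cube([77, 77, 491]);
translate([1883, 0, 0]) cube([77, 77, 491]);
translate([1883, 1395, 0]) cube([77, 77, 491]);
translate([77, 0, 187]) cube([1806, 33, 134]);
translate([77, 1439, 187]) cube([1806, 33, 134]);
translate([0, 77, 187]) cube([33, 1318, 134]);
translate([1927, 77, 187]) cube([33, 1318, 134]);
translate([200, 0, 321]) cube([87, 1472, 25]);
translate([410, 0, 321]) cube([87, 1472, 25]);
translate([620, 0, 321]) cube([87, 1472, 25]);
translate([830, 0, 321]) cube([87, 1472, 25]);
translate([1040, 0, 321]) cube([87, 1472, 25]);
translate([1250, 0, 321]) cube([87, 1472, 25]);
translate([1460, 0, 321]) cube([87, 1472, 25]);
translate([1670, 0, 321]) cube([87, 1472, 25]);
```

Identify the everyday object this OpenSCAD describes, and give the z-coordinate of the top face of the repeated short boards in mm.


A bed frame. The slat-top height is 346 mm.

Four posts, four rails, and a row of slats — a bed frame. Slats sit on the rails at z = 187 + 134 = 321; with slat thickness 25, the top is 346 mm.


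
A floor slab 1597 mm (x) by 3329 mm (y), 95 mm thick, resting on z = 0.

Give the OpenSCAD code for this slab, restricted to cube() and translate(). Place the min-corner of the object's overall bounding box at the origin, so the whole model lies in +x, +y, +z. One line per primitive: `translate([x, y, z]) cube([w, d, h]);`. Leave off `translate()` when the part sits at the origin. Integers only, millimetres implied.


cube([1597, 3329, 95]);


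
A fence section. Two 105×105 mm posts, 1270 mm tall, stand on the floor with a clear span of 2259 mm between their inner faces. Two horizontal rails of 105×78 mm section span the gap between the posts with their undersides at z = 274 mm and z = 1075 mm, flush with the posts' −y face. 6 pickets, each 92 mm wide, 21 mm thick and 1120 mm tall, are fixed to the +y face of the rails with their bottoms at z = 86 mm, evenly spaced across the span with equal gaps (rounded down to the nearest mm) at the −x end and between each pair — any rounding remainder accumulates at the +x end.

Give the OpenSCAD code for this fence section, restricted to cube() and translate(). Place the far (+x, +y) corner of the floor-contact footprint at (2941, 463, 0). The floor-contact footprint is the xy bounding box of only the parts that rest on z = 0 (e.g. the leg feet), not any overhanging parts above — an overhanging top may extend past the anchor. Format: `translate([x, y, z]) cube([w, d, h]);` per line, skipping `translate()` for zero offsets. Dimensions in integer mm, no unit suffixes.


translate([472, 358, 0]) cube([105, 105, 1270]);
translate([2836, 358, 0]) cube([105, 105, 1270]);
translate([577, 358, 274]) cube([2259, 105, 78]);
translate([577, 358, 1075]) cube([2259, 105, 78]);
translate([820, 463, 86]) cube([92, 21, 1120]);
translate([1155, 463, 86]) cube([92, 21, 1120]);
translate([1490, 463, 86]) cube([92, 21, 1120]);
translate([1825, 463, 86]) cube([92, 21, 1120]);
translate([2160, 463, 86]) cube([92, 21, 1120]);
translate([2495, 463, 86]) cube([92, 21, 1120]);


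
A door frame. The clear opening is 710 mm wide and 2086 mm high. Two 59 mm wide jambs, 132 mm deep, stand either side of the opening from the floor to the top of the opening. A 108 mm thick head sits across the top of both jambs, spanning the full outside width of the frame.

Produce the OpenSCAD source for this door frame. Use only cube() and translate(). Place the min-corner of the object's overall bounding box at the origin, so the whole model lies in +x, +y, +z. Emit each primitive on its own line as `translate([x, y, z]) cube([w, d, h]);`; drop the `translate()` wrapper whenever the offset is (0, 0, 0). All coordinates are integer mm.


cube([59, 132, 2086]);
translate([769, 0, 0]) cube([59, 132, 2086]);
translate([0, 0, 2086]) cube([828, 132, 108]);


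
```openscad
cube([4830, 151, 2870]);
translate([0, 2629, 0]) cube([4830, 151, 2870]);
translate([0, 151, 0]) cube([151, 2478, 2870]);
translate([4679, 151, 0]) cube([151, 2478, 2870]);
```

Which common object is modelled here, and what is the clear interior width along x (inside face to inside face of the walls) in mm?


A house (or room) frame. The interior width is 4528 mm.

Four 2870 mm walls enclosing a rectangle with no floor or roof — a room or house frame. Outside width is 4830 mm and wall thickness is 151 mm, so the interior width is 4830 − 2 × 151 = 4528 mm.


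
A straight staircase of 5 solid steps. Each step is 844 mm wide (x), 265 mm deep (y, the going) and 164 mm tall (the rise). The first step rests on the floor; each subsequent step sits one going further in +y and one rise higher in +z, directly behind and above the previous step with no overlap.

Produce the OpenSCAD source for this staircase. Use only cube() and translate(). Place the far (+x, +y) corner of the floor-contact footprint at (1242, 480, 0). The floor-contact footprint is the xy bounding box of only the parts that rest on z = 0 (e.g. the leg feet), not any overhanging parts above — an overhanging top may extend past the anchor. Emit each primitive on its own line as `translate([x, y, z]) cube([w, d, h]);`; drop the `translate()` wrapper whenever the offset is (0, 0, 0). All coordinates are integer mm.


translate([398, 215, 0]) cube([844, 265, 164]);
translate([398, 480, 164]) cube([844, 265, 164]);
translate([398, 745, 328]) cube([844, 265, 164]);
translate([398, 1010, 492]) cube([844, 265, 164]);
translate([398, 1275, 656]) cube([844, 265, 164]);


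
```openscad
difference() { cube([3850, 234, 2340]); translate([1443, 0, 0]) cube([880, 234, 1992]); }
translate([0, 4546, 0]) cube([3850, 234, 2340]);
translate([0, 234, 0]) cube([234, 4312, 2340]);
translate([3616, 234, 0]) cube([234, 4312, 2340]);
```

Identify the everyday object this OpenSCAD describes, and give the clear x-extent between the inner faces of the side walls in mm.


A single room. The interior width is 3382 mm.

Four walls enclosing a rectangle with a door in the front wall — a room. Outside width 3850 minus two 234 mm walls gives 3382 mm.


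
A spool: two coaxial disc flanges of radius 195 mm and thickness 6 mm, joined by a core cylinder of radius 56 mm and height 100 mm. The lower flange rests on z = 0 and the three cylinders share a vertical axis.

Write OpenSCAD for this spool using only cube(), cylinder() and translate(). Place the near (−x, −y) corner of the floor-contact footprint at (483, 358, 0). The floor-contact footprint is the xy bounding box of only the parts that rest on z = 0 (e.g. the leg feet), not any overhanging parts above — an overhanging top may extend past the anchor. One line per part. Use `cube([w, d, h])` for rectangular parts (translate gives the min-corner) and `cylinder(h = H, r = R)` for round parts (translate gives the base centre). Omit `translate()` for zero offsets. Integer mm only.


translate([678, 553, 0]) cylinder(h = 6, r = 195);
translate([678, 553, 6]) cylinder(h = 100, r = 56);
translate([678, 553, 106]) cylinder(h = 6, r = 195);


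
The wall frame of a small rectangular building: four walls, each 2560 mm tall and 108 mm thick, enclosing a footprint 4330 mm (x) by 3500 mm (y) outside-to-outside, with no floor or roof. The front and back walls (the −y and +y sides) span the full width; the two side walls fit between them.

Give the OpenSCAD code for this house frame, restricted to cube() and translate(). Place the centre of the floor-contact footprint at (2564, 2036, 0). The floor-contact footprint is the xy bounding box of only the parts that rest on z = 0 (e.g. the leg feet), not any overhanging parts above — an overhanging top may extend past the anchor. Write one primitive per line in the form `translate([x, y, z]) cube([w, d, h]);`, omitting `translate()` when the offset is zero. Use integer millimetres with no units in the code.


translate([399, 286, 0]) cube([4330, 108, 2560]);
translate([399, 3678, 0]) cube([4330, 108, 2560]);
translate([399, 394, 0]) cube([108, 3284, 2560]);
translate([4621, 394, 0]) cube([108, 3284, 2560]);


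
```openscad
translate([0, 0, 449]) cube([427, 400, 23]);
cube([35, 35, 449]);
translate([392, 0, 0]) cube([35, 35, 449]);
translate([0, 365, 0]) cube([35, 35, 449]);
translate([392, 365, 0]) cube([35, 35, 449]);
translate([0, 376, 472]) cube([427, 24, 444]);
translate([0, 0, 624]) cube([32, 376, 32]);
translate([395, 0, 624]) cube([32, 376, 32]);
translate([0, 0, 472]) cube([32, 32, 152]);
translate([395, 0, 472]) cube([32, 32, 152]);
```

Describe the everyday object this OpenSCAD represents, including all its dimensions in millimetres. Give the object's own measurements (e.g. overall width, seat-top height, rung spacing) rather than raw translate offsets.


A chair. The seat is a 427×400×23 mm slab with its top at z = 472 mm, on four 35×35 mm corner legs (flush with the seat edges, standing on z = 0). A flat backrest 24 mm thick, 444 mm tall, spans the full seat width and rises from the seat top along its +y edge, rear face flush with the rear of the seat. Two armrests of 32×32 mm section run along each side from the seat's front edge to the front of the backrest, top faces 184 mm above the seat top and outer faces flush with the seat's x-edges; a 32×32 mm post under the front of each armrest stands on the seat at the front corner.


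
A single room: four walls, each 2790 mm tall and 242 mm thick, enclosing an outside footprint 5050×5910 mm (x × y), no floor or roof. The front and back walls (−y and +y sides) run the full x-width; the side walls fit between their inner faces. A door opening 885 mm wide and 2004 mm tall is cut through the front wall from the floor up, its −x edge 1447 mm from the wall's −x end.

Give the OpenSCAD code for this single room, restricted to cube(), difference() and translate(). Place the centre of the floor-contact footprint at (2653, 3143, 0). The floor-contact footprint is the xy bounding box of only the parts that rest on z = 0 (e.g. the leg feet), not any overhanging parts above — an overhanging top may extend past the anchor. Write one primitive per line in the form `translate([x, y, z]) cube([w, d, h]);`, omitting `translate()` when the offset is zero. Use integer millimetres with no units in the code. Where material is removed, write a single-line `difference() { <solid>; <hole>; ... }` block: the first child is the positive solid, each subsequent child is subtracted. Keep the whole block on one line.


difference() { translate([128, 188, 0]) cube([5050, 242, 2790]); translate([1575, 188, 0]) cube([885, 242, 2004]); }
translate([128, 5856, 0]) cube([5050, 242, 2790]);
translate([128, 430, 0]) cube([242, 5426, 2790]);
translate([4936, 430, 0]) cube([242, 5426, 2790]);


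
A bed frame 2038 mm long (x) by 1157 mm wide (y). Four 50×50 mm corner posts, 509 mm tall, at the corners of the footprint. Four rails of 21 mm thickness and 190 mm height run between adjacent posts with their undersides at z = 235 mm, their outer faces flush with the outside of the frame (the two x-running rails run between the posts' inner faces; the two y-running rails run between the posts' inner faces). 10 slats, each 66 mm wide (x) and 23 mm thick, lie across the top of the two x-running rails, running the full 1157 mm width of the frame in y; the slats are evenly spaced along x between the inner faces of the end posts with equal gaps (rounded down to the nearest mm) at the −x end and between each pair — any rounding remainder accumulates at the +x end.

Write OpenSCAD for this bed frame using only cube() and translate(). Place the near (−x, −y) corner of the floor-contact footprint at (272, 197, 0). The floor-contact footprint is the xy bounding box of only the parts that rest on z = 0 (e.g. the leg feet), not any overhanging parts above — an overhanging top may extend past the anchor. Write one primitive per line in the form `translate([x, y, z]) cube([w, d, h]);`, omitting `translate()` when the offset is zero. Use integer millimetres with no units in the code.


translate([272, 197, 0]) cube([50, 50, 509]);
translate([272, 1304, 0]) cube([50, 50, 509]);
translate([2260, 197, 0]) cube([50, 50, 509]);
translate([2260, 1304, 0]) cube([50, 50, 509]);
translate([322, 197, 235]) cube([1938, 21, 190]);
translate([322, 1333, 235]) cube([1938, 21, 190]);
translate([272, 247, 235]) cube([21, 1057, 190]);
translate([2289, 247, 235]) cube([21, 1057, 190]);
translate([438, 197, 425]) cube([66, 1157, 23]);
translate([620, 197, 425]) cube([66, 1157, 23]);
translate([802, 197, 425]) cube([66, 1157, 23]);
translate([984, 197, 425]) cube([66, 1157, 23]);
translate([1166, 197, 425]) cube([66, 1157, 23]);
translate([1348, 197, 425]) cube([66, 1157, 23]);
translate([1530, 197, 425]) cube([66, 1157, 23]);
translate([1712, 197, 425]) cube([66, 1157, 23]);
translate([1894, 197, 425]) cube([66, 1157, 23]);
translate([2076, 197, 425]) cube([66, 1157, 23]);
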